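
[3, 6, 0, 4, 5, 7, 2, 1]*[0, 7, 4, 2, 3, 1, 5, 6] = [2, 5, 0, 3, 1, 6, 4, 7]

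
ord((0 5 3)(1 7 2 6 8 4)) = 6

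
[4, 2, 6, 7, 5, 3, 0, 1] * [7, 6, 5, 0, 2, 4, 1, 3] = [2, 5, 1, 3, 4, 0, 7, 6]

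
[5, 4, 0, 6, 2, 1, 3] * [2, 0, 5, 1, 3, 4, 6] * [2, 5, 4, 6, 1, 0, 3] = [1, 6, 4, 3, 0, 2, 5]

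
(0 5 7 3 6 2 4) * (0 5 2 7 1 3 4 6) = (0 2 6 7 4 5 1 3)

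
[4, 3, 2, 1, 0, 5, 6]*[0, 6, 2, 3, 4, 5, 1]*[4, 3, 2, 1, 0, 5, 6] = [0, 1, 2, 6, 4, 5, 3]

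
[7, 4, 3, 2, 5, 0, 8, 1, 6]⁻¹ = [5, 7, 3, 2, 1, 4, 8, 0, 6]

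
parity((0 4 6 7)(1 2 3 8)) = even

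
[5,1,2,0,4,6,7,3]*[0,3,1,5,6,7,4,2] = [7,3,1,0,6,4,2,5]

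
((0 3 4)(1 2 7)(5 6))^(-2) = (0 3 4)(1 2 7)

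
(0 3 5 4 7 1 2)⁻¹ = (0 2 1 7 4 5 3)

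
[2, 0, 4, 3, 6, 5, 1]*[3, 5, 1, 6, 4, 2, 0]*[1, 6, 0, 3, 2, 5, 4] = [6, 3, 2, 4, 1, 0, 5]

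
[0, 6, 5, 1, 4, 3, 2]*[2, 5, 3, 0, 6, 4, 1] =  [2, 1, 4, 5, 6, 0, 3]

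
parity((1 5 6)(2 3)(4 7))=even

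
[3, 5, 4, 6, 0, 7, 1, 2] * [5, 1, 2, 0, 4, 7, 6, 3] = [0, 7, 4, 6, 5, 3, 1, 2]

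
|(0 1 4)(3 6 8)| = 3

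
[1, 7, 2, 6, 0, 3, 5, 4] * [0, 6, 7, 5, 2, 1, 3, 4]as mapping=[0→6, 1→4, 2→7, 3→3, 4→0, 5→5, 6→1, 7→2]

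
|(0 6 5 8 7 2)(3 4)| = 6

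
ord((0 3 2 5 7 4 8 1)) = 8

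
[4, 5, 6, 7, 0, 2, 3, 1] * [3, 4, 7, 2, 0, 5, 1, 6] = [0, 5, 1, 6, 3, 7, 2, 4]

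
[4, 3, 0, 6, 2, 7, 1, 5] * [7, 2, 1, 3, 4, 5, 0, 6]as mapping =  [0→4, 1→3, 2→7, 3→0, 4→1, 5→6, 6→2, 7→5]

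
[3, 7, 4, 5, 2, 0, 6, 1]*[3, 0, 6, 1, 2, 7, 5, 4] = [1, 4, 2, 7, 6, 3, 5, 0]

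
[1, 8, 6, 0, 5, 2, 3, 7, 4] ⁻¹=[3, 0, 5, 6, 8, 4, 2, 7, 1] 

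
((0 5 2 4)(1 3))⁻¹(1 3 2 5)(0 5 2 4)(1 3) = (1 4 2 3)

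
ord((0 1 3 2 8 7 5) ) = 7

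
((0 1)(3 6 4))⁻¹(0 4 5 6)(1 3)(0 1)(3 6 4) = (0 6)(1 3 5 4)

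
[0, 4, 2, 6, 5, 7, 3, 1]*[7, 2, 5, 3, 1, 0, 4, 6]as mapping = [0→7, 1→1, 2→5, 3→4, 4→0, 5→6, 6→3, 7→2]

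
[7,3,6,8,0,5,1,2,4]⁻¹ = [4,6,7,1,8,5,2,0,3]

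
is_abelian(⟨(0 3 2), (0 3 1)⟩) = no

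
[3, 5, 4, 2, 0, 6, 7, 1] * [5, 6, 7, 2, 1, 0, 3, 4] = [2, 0, 1, 7, 5, 3, 4, 6]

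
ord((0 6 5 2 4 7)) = 6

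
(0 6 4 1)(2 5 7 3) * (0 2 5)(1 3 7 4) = (0 6 1 2)(3 5 4)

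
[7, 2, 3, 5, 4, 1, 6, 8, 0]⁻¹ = [8, 5, 1, 2, 4, 3, 6, 0, 7]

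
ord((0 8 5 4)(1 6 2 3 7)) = 20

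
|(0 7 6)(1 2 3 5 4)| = 15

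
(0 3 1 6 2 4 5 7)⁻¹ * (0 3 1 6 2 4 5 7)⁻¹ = (0 5 2 1)(3 7 4 6)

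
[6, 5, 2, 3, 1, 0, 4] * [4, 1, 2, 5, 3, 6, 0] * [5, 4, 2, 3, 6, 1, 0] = [5, 0, 2, 1, 4, 6, 3]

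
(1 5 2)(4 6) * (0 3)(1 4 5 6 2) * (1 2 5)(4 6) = (0 3)(1 4 5 2 6)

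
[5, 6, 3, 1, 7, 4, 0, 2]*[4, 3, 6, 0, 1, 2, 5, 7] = [2, 5, 0, 3, 7, 1, 4, 6]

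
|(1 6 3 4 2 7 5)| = 7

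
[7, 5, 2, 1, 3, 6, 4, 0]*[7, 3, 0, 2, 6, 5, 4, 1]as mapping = [0→1, 1→5, 2→0, 3→3, 4→2, 5→4, 6→6, 7→7]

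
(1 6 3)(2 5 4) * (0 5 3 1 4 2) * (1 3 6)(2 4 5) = (0 2 6 3 5 4)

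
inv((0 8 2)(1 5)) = (0 2 8)(1 5)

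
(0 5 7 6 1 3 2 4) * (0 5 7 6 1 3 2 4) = (0 7 1 2)(3 4 5 6)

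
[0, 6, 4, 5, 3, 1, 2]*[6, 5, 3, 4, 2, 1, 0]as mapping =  [0→6, 1→0, 2→2, 3→1, 4→4, 5→5, 6→3]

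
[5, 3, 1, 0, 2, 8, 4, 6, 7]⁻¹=[3, 2, 4, 1, 6, 0, 7, 8, 5]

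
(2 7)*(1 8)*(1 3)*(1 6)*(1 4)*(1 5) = (1 8 3 6 4 5)(2 7)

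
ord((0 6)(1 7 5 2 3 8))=6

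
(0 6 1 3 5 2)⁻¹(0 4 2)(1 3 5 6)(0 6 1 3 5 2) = (0 6 4)(1 3 5 2)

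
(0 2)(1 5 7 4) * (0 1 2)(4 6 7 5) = (1 4 2)(6 7)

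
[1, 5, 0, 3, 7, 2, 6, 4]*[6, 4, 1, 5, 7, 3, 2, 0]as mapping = [0→4, 1→3, 2→6, 3→5, 4→0, 5→1, 6→2, 7→7]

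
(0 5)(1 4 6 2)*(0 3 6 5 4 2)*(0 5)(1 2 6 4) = (0 1 6 5 3 4)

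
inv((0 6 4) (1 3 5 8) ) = (0 4 6) (1 8 5 3) 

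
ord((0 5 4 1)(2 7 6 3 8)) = 20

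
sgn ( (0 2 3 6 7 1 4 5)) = -1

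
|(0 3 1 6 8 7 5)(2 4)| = 14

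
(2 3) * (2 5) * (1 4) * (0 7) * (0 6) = (0 7 6)(1 4)(2 3 5)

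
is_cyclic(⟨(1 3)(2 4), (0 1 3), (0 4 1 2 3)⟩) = no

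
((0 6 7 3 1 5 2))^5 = (0 5 3 6 2 1 7)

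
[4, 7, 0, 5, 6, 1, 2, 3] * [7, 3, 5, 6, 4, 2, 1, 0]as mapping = [0→4, 1→0, 2→7, 3→2, 4→1, 5→3, 6→5, 7→6]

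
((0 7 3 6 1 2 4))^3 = (0 6 4 3 2 7 1)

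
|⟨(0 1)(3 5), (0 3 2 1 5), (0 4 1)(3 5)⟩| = 720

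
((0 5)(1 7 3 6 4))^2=(1 3 4 7 6)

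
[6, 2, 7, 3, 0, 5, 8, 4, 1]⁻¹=[4, 8, 1, 3, 7, 5, 0, 2, 6]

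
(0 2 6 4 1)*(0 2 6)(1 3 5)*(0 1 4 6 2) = (0 2 1)(3 5 4)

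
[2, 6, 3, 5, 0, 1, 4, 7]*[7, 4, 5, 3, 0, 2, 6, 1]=[5, 6, 3, 2, 7, 4, 0, 1]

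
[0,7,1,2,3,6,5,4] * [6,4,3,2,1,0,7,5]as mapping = [0→6,1→5,2→4,3→3,4→2,5→7,6→0,7→1]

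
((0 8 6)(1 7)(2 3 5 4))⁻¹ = (0 6 8)(1 7)(2 4 5 3)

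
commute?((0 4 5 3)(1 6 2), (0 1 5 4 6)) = no:(0 4 5 3)(1 6 2)*(0 1 5 4 6) = (0 6 2 5 3 1), (0 1 5 4 6)*(0 4 5 3)(1 6 2) = (0 6 4 2 1 3)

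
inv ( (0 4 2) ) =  (0 2 4) 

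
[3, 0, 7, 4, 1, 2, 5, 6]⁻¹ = [1, 4, 5, 0, 3, 6, 7, 2]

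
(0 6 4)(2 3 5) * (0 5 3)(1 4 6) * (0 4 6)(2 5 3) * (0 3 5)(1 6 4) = (0 6 3 2 1 4 5)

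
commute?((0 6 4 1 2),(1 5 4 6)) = no:(0 6 4 1 2)*(1 5 4 6) = (0 1 2)(4 5),(1 5 4 6)*(0 6 4 1 2) = (0 6 2)(1 5)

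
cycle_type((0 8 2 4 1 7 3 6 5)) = 9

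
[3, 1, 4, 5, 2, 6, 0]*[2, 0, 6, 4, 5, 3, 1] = [4, 0, 5, 3, 6, 1, 2]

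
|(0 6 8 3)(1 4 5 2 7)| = 20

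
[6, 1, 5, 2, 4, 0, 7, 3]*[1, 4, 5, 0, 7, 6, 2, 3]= [2, 4, 6, 5, 7, 1, 3, 0]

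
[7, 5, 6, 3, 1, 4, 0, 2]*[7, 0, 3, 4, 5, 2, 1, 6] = [6, 2, 1, 4, 0, 5, 7, 3]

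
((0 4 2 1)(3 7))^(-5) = (0 1 2 4)(3 7)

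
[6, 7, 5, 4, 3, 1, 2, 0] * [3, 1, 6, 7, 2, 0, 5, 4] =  [5, 4, 0, 2, 7, 1, 6, 3]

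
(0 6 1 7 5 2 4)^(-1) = (0 4 2 5 7 1 6)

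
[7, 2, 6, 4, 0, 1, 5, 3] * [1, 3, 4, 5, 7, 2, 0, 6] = [6, 4, 0, 7, 1, 3, 2, 5]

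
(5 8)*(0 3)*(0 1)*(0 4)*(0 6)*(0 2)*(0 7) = (0 3 1 4 6 2 7)(5 8)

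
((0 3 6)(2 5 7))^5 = (0 6 3)(2 7 5)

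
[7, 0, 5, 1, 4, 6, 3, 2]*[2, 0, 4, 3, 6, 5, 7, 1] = [1, 2, 5, 0, 6, 7, 3, 4]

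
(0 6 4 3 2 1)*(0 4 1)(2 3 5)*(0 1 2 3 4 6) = (1 6 2)(3 4 5)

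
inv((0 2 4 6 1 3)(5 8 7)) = (0 3 1 6 4 2)(5 7 8)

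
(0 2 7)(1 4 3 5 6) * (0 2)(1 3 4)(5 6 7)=(2 5 7)(3 6)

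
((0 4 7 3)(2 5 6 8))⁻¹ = (0 3 7 4)(2 8 6 5)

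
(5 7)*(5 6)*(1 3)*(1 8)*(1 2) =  (1 3 8 2)(5 7 6)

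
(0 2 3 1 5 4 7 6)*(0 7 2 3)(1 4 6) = (0 3 4 2)(1 5 6 7)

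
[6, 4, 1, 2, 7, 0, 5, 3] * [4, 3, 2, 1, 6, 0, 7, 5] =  [7, 6, 3, 2, 5, 4, 0, 1]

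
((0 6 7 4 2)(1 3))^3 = (0 4 6 2 7)(1 3)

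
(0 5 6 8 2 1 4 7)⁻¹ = (0 7 4 1 2 8 6 5)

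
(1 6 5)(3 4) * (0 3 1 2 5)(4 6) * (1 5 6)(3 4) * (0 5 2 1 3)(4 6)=(0 6 5 1)(2 4)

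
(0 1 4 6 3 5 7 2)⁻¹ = (0 2 7 5 3 6 4 1)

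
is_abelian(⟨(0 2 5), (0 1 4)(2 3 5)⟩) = no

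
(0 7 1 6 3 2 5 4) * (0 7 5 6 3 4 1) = (0 5 1 3 2 6 4 7)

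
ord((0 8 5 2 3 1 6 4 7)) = 9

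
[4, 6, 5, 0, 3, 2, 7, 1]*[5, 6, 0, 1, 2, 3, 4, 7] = [2, 4, 3, 5, 1, 0, 7, 6]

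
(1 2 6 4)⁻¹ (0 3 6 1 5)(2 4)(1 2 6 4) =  (0 3 4 2 5)(1 6)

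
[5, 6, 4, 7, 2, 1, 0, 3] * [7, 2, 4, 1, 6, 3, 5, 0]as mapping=[0→3, 1→5, 2→6, 3→0, 4→4, 5→2, 6→7, 7→1]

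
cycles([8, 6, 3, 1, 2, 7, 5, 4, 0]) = (0 8)(1 6 5 7 4 2 3)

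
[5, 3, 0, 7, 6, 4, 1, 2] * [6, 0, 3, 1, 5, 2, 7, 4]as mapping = [0→2, 1→1, 2→6, 3→4, 4→7, 5→5, 6→0, 7→3]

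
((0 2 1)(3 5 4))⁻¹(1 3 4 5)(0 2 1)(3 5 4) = (0 5 3 4)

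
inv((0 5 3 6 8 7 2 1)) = (0 1 2 7 8 6 3 5)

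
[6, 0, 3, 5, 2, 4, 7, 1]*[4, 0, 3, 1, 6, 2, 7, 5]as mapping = [0→7, 1→4, 2→1, 3→2, 4→3, 5→6, 6→5, 7→0]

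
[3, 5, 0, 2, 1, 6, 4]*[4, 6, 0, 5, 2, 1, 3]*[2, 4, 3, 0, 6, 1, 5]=[1, 4, 6, 2, 5, 0, 3] 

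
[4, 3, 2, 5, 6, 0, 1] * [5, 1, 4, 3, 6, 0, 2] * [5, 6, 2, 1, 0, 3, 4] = [4, 1, 0, 5, 2, 3, 6]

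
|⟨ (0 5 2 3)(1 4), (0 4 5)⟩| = 360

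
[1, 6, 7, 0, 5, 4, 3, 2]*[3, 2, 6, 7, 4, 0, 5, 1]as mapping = [0→2, 1→5, 2→1, 3→3, 4→0, 5→4, 6→7, 7→6]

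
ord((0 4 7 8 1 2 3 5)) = 8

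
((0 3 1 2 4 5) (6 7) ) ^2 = (0 1 4) (2 5 3) 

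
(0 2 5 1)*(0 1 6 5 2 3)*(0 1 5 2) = (0 3 1 5 6 2)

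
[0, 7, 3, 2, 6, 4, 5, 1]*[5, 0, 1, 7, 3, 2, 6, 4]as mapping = [0→5, 1→4, 2→7, 3→1, 4→6, 5→3, 6→2, 7→0]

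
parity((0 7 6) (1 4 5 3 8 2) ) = odd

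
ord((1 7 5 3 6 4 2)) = 7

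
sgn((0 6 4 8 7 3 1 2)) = -1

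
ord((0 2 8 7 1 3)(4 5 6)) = 6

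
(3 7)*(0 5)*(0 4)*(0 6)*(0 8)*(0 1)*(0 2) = (0 5 4 6 8 1 2)(3 7)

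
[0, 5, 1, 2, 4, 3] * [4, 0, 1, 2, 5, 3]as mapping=[0→4, 1→3, 2→0, 3→1, 4→5, 5→2]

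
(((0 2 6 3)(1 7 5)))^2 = (0 6)(1 5 7)(2 3)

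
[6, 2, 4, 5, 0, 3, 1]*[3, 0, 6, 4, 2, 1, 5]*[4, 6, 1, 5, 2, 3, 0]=[3, 0, 1, 6, 5, 2, 4]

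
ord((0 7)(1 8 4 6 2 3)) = 6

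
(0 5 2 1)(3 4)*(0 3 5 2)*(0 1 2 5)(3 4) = (0 5 1 4)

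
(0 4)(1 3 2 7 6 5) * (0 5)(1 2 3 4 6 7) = (0 6)(1 4 5 2)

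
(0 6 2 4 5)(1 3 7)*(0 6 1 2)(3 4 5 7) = (0 1 4 7 2 5 6)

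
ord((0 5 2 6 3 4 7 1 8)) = 9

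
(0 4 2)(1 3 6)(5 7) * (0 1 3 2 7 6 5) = (0 4 7)(1 2)(3 5 6)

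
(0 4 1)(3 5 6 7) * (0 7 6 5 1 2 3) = (0 4 2 3 1 7)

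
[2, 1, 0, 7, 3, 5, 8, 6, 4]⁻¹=[2, 1, 0, 4, 8, 5, 7, 3, 6]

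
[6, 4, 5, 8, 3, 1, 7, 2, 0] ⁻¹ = [8, 5, 7, 4, 1, 2, 0, 6, 3] 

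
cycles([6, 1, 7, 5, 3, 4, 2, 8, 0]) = (0 6 2 7 8)(3 5 4)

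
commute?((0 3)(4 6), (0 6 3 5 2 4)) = no:(0 3)(4 6)*(0 6 3 5 2 4) = (0 5 2 4 3 6), (0 6 3 5 2 4)*(0 3)(4 6) = (0 4 3 5 2 6)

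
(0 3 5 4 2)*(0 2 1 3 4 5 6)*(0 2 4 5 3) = (0 5 3 6 2 4 1)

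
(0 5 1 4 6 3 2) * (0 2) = (0 5 1 4 6 3)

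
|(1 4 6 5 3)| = 5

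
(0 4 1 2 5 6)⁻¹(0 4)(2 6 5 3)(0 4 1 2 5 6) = (0 6 3 5)(1 4)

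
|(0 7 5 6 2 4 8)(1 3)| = 14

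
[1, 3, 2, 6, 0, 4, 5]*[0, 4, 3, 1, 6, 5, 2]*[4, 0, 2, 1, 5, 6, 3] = [5, 0, 1, 2, 4, 3, 6]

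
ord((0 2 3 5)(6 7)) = 4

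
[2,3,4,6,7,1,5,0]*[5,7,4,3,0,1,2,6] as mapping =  [0→4,1→3,2→0,3→2,4→6,5→7,6→1,7→5] 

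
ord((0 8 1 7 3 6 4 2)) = 8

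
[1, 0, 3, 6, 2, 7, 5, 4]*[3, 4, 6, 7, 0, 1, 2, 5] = [4, 3, 7, 2, 6, 5, 1, 0]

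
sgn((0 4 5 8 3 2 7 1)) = -1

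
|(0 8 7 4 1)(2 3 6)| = 15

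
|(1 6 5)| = 3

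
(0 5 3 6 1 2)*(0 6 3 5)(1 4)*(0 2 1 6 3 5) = (0 2 3 5)(4 6)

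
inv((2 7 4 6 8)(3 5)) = (2 8 6 4 7)(3 5)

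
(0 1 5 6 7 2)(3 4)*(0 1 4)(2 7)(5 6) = (0 4 3)(1 6 2)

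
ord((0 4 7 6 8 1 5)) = 7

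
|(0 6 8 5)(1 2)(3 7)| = 4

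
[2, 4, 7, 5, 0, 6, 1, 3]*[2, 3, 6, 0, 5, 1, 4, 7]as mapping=[0→6, 1→5, 2→7, 3→1, 4→2, 5→4, 6→3, 7→0]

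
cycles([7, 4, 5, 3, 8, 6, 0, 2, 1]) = (0 7 2 5 6)(1 4 8)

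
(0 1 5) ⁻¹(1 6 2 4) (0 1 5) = (2 4 5 6) 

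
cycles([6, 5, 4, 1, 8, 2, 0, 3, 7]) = (0 6)(1 5 2 4 8 7 3)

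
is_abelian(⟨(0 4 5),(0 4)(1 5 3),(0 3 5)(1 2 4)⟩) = no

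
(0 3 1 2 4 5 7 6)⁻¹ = (0 6 7 5 4 2 1 3)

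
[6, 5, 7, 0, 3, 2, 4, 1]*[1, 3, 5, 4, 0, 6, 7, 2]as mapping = [0→7, 1→6, 2→2, 3→1, 4→4, 5→5, 6→0, 7→3]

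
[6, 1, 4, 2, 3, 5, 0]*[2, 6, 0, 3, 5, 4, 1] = [1, 6, 5, 0, 3, 4, 2]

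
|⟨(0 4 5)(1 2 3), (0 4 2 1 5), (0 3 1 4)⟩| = 720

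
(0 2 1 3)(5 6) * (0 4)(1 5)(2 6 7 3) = (0 6 1 2 5 7 3 4)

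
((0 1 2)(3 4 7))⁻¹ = (0 2 1)(3 7 4)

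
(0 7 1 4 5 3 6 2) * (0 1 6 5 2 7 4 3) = (0 4 2 1 3 5)(6 7)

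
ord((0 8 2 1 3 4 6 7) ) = 8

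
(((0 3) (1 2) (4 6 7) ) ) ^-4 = (4 7 6) 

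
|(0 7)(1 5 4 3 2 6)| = 6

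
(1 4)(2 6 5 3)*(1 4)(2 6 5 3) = (2 5)(3 6)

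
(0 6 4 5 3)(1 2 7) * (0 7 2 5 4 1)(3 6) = (0 3 7)(1 5 6)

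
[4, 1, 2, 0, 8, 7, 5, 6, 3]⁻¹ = [3, 1, 2, 8, 0, 6, 7, 5, 4]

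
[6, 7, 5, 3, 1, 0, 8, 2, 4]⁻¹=[5, 4, 7, 3, 8, 2, 0, 1, 6]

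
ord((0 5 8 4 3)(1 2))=10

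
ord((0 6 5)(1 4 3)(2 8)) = 6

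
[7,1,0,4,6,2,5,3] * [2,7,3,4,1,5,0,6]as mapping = [0→6,1→7,2→2,3→1,4→0,5→3,6→5,7→4]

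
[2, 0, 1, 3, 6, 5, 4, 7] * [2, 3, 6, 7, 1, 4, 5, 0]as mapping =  [0→6, 1→2, 2→3, 3→7, 4→5, 5→4, 6→1, 7→0]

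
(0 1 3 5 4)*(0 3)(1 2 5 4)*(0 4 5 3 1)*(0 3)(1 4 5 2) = (0 1 5 3 2)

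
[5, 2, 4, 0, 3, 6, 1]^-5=[6, 4, 3, 5, 0, 1, 2]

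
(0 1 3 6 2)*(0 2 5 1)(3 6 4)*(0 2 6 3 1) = (0 2 6 5)(1 3 4)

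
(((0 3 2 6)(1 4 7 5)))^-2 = (0 2)(1 7)(3 6)(4 5)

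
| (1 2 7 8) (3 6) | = 4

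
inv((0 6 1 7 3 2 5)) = (0 5 2 3 7 1 6)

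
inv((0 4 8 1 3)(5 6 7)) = (0 3 1 8 4)(5 7 6)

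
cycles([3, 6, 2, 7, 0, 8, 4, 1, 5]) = (0 3 7 1 6 4)(5 8)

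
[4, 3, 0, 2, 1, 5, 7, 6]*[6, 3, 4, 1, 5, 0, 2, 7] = [5, 1, 6, 4, 3, 0, 7, 2]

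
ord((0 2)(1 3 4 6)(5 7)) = 4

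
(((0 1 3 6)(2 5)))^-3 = (0 1 3 6)(2 5)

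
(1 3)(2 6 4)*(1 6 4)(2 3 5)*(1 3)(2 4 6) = (1 5 4)(2 6 3)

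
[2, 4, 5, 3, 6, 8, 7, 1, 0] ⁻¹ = [8, 7, 0, 3, 1, 2, 4, 6, 5] 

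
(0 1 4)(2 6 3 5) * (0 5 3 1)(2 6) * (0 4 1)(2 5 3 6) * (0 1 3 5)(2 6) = (0 4 5 6 1 3 2)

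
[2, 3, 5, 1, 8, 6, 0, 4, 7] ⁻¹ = [6, 3, 0, 1, 7, 2, 5, 8, 4] 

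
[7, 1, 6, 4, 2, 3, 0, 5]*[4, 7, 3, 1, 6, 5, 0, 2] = [2, 7, 0, 6, 3, 1, 4, 5]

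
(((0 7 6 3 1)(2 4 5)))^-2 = (0 3 7 1 6)(2 4 5)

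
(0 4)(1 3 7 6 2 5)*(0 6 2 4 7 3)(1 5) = (0 7 2 1)(4 6)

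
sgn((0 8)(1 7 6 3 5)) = -1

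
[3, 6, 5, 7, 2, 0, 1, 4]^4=[2, 1, 7, 5, 3, 4, 6, 0]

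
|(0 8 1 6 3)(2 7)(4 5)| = 10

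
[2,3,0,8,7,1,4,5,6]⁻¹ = [2,5,0,1,6,7,8,4,3]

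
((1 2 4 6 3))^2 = (1 4 3 2 6)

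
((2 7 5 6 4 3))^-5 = (2 7 5 6 4 3)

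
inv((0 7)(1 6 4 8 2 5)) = (0 7)(1 5 2 8 4 6)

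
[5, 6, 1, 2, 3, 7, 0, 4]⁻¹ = [6, 2, 3, 4, 7, 0, 1, 5]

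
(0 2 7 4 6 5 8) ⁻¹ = (0 8 5 6 4 7 2) 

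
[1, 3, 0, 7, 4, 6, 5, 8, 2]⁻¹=[2, 0, 8, 1, 4, 6, 5, 3, 7]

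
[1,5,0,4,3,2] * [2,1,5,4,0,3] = [1,3,2,0,4,5]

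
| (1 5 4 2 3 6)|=6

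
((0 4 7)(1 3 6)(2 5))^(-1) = (0 7 4)(1 6 3)(2 5)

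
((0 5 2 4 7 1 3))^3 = (0 4 3 2 1 5 7)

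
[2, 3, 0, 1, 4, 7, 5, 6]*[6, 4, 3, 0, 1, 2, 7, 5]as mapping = [0→3, 1→0, 2→6, 3→4, 4→1, 5→5, 6→2, 7→7]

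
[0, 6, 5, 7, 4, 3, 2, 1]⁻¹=[0, 7, 6, 5, 4, 2, 1, 3]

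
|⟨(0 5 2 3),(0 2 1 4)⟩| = 720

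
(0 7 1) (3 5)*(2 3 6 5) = (0 7 1) (2 3) (5 6) 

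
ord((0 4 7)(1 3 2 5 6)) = 15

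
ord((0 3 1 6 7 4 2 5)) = 8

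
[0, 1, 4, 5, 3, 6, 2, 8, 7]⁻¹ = [0, 1, 6, 4, 2, 3, 5, 8, 7]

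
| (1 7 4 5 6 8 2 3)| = 8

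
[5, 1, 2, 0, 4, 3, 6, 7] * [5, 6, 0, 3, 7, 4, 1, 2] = [4, 6, 0, 5, 7, 3, 1, 2]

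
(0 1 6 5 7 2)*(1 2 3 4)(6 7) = (0 2)(1 7 3 4)(5 6)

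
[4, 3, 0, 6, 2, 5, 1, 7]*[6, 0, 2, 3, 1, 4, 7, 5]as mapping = [0→1, 1→3, 2→6, 3→7, 4→2, 5→4, 6→0, 7→5]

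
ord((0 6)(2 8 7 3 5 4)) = 6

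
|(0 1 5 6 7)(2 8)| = 10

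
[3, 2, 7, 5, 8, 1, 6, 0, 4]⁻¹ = [7, 5, 1, 0, 8, 3, 6, 2, 4]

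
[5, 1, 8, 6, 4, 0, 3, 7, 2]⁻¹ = [5, 1, 8, 6, 4, 0, 3, 7, 2]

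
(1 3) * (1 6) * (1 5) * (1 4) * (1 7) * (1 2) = (1 3 6 5 4 7 2)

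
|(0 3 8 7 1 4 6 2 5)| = 9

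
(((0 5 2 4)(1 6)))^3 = (0 4 2 5)(1 6)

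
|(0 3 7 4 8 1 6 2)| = 8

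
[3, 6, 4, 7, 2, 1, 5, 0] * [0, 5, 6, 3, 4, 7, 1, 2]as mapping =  [0→3, 1→1, 2→4, 3→2, 4→6, 5→5, 6→7, 7→0]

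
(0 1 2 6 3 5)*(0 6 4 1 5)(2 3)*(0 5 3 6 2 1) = (0 3 5 2 4)(1 6)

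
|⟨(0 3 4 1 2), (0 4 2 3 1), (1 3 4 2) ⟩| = 20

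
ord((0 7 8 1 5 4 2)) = 7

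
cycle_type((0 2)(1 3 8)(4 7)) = 2^2.3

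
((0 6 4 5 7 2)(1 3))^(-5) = (0 6 4 5 7 2)(1 3)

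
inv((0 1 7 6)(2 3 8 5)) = (0 6 7 1)(2 5 8 3)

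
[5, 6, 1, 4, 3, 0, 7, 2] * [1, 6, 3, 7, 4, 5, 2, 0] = [5, 2, 6, 4, 7, 1, 0, 3]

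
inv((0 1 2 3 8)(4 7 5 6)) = (0 8 3 2 1)(4 6 5 7)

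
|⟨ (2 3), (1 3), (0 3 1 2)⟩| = 24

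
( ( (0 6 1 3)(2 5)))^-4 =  ()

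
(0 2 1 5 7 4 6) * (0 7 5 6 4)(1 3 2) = (0 1 6 7)(2 3)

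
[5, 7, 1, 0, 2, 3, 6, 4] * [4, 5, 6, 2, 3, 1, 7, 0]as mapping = [0→1, 1→0, 2→5, 3→4, 4→6, 5→2, 6→7, 7→3]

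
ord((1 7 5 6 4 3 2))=7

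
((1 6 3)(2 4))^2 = (1 3 6)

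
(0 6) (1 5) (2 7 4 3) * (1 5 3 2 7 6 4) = (0 4 2 6) (1 3 7) 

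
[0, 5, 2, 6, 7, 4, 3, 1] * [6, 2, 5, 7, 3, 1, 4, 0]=[6, 1, 5, 4, 0, 3, 7, 2]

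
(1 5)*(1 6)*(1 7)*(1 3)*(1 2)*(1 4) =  (1 5 6 7 3 2 4)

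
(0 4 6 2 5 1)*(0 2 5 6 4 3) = (0 3)(1 2 6 5)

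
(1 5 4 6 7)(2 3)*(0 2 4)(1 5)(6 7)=(0 2 3 4 7 5)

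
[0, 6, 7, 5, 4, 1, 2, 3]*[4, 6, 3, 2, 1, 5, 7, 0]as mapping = [0→4, 1→7, 2→0, 3→5, 4→1, 5→6, 6→3, 7→2]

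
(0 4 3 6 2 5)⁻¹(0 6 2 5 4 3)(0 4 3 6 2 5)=(0 3 6 4 2 5)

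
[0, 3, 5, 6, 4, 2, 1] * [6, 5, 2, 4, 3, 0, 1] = [6, 4, 0, 1, 3, 2, 5]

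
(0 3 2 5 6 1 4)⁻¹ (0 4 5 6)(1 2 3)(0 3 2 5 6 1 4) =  (0 6 1 3)(2 4 5)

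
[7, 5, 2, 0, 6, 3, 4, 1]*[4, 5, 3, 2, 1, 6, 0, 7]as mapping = [0→7, 1→6, 2→3, 3→4, 4→0, 5→2, 6→1, 7→5]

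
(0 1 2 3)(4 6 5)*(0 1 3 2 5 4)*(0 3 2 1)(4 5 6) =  (0 2 1 6 5 3)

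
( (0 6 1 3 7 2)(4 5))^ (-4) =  (0 1 7)(2 6 3)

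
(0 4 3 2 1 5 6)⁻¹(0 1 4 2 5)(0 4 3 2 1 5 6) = (1 6 4 5 3)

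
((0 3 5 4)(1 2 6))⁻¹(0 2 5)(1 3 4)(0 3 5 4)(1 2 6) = (0 2 5)(3 6 4)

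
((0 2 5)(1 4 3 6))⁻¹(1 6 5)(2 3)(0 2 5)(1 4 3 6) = (0 4 1)(5 6)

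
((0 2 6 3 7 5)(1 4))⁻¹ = (0 5 7 3 6 2)(1 4)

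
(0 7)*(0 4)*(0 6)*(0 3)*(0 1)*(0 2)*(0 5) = (0 7 4 6 3 1 2 5)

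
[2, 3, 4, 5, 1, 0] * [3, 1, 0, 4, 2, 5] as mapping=[0→0, 1→4, 2→2, 3→5, 4→1, 5→3] 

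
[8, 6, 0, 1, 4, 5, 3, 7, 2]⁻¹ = [2, 3, 8, 6, 4, 5, 1, 7, 0]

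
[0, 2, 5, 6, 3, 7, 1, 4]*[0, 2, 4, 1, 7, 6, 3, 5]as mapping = [0→0, 1→4, 2→6, 3→3, 4→1, 5→5, 6→2, 7→7]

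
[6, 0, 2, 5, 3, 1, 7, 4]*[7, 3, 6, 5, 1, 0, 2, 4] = [2, 7, 6, 0, 5, 3, 4, 1]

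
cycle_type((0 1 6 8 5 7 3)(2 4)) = 2.7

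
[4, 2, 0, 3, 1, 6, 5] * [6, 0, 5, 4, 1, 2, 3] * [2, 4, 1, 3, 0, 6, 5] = [4, 6, 5, 0, 2, 3, 1]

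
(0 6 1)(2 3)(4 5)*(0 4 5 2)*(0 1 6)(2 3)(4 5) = (1 5 4 3)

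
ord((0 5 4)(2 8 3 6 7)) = 15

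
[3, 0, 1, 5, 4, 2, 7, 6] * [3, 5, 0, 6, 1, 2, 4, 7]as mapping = [0→6, 1→3, 2→5, 3→2, 4→1, 5→0, 6→7, 7→4]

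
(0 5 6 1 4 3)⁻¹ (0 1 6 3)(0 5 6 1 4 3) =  (0 5 4 1)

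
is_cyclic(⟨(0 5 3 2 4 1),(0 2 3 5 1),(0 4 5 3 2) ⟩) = no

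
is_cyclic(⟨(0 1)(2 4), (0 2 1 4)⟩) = yes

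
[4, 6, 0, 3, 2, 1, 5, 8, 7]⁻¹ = [2, 5, 4, 3, 0, 6, 1, 8, 7]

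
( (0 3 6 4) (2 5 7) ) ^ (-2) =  (0 6) (2 5 7) (3 4) 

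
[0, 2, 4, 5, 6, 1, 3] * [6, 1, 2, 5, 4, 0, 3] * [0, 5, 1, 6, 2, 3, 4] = [4, 1, 2, 0, 6, 5, 3]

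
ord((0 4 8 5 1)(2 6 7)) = 15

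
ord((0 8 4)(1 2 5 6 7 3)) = 6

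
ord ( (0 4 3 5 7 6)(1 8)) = 6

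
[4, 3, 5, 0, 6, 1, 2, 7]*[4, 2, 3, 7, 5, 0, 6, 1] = [5, 7, 0, 4, 6, 2, 3, 1]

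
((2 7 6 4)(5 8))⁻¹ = (2 4 6 7)(5 8)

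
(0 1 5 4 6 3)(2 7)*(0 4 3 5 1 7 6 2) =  (0 7)(2 6 5 3 4)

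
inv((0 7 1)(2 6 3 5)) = (0 1 7)(2 5 3 6)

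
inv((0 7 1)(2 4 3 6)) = (0 1 7)(2 6 3 4)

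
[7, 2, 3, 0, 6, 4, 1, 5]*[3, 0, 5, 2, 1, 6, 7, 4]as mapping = [0→4, 1→5, 2→2, 3→3, 4→7, 5→1, 6→0, 7→6]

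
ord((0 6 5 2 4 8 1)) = 7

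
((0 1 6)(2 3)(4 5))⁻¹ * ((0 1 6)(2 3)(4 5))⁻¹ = (0 1 6)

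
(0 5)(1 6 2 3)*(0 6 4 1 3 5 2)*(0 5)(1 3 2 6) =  (0 6 5 1 4 3 2)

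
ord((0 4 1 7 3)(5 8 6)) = 15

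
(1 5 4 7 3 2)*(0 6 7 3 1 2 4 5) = (0 6 7 1)(3 4)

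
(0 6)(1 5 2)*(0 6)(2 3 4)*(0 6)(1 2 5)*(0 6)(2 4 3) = (2 4 5)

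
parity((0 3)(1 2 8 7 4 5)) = even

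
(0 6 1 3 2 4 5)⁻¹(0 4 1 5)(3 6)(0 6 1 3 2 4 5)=(0 6 5 3)(1 2)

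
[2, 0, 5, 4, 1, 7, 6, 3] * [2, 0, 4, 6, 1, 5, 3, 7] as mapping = [0→4, 1→2, 2→5, 3→1, 4→0, 5→7, 6→3, 7→6] 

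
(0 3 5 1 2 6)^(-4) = (0 5 2)(1 6 3)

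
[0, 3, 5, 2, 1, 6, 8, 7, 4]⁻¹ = [0, 4, 3, 1, 8, 2, 5, 7, 6]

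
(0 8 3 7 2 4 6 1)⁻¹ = (0 1 6 4 2 7 3 8)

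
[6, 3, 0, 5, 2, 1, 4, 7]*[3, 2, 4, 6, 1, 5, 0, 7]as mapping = [0→0, 1→6, 2→3, 3→5, 4→4, 5→2, 6→1, 7→7]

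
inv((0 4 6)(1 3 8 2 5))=(0 6 4)(1 5 2 8 3)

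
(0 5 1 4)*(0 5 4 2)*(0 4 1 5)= (0 1 2 4)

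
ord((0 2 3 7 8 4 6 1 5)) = 9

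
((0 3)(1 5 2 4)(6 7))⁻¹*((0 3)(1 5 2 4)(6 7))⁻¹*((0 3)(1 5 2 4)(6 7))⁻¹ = (0 3)(1 5 2 4)(6 7)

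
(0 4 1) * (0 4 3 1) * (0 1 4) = (0 3 4 1)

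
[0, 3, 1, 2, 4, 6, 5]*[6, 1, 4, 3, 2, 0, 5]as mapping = [0→6, 1→3, 2→1, 3→4, 4→2, 5→5, 6→0]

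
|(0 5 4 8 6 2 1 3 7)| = 9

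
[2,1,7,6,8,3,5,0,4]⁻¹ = [7,1,0,5,8,6,3,2,4]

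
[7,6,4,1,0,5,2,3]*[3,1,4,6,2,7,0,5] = [5,0,2,1,3,7,4,6]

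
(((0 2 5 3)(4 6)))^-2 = (0 5)(2 3)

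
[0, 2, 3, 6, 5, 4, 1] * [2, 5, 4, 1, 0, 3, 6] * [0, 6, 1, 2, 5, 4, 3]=[1, 5, 6, 3, 2, 0, 4]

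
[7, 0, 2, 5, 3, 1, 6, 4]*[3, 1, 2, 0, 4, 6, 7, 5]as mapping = [0→5, 1→3, 2→2, 3→6, 4→0, 5→1, 6→7, 7→4]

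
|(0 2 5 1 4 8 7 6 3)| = 9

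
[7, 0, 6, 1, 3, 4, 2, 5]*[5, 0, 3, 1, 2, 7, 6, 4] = [4, 5, 6, 0, 1, 2, 3, 7] 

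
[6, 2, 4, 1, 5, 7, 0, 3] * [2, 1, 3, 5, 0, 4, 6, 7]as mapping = [0→6, 1→3, 2→0, 3→1, 4→4, 5→7, 6→2, 7→5]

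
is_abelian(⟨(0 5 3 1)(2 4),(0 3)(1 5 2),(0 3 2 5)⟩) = no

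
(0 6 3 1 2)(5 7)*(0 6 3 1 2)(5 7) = (0 3 2 6 1)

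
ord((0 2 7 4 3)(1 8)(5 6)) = 10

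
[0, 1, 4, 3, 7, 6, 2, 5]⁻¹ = [0, 1, 6, 3, 2, 7, 5, 4]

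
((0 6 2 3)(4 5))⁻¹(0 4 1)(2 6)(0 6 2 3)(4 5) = (1 6 5)(2 3)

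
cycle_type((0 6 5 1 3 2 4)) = 7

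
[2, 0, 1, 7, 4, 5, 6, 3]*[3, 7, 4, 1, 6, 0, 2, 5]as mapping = [0→4, 1→3, 2→7, 3→5, 4→6, 5→0, 6→2, 7→1]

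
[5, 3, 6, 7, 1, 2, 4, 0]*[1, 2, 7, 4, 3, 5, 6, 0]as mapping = [0→5, 1→4, 2→6, 3→0, 4→2, 5→7, 6→3, 7→1]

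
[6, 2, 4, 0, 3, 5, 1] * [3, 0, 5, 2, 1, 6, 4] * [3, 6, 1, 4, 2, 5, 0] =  [2, 5, 6, 4, 1, 0, 3] 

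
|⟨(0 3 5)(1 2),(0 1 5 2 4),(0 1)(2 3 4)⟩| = 720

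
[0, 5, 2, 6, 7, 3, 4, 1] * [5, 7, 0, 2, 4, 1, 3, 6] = [5, 1, 0, 3, 6, 2, 4, 7]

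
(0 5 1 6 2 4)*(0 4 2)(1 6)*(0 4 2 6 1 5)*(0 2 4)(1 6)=(0 2 1 5 6)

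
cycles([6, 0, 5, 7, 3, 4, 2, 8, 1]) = (0 6 2 5 4 3 7 8 1)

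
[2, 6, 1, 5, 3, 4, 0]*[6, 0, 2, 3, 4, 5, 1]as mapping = [0→2, 1→1, 2→0, 3→5, 4→3, 5→4, 6→6]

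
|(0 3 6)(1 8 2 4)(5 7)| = 12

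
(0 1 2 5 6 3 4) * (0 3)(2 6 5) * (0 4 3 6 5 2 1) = (1 5 2)(4 6)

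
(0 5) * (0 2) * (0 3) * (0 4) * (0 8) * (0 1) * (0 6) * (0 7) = (0 5 2 3 4 8 1 6 7)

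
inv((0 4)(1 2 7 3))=(0 4)(1 3 7 2)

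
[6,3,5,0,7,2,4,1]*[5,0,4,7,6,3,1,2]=[1,7,3,5,2,4,6,0]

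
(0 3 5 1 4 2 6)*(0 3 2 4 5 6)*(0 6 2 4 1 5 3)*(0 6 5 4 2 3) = (0 2 5 4 1)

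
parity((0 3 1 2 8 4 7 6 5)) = even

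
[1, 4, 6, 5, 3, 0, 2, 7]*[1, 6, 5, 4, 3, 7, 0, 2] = [6, 3, 0, 7, 4, 1, 5, 2]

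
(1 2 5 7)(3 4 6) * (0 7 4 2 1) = (0 7)(2 5 4 6 3)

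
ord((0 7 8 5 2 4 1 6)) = 8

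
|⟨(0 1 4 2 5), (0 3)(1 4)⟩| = 360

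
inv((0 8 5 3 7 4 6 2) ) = (0 2 6 4 7 3 5 8) 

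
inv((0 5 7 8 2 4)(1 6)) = (0 4 2 8 7 5)(1 6)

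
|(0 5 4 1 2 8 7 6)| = 8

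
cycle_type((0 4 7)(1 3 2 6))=3.4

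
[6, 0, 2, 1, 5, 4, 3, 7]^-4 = [0, 1, 2, 3, 4, 5, 6, 7]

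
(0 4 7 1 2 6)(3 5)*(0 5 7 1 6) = (0 4 1 2)(3 7 6 5)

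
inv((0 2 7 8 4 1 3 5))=(0 5 3 1 4 8 7 2)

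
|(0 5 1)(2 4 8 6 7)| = 15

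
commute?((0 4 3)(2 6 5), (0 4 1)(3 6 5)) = no:(0 4 3)(2 6 5) * (0 4 1)(3 6 5) = (0 1)(2 5)(3 4 6), (0 4 1)(3 6 5) * (0 4 3)(2 6 5) = (0 3 5)(1 4)(2 6)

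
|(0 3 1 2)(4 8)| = 4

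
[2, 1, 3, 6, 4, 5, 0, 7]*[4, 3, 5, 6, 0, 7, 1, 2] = [5, 3, 6, 1, 0, 7, 4, 2]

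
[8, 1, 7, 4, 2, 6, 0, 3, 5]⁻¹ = [6, 1, 4, 7, 3, 8, 5, 2, 0]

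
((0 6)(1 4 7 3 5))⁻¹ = (0 6)(1 5 3 7 4)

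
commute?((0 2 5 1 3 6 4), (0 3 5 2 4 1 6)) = no:(0 2 5 1 3 6 4)*(0 3 5 2 4 1 6) = (0 4 3)(1 5 6), (0 3 5 2 4 1 6)*(0 2 5 1 3 6 4) = (0 6 2)(1 4 3)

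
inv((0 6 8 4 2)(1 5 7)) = (0 2 4 8 6)(1 7 5)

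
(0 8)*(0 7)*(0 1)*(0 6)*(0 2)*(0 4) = (0 8 7 1 6 2 4)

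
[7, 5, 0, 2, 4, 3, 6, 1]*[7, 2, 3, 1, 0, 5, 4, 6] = [6, 5, 7, 3, 0, 1, 4, 2]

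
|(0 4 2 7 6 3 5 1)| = 8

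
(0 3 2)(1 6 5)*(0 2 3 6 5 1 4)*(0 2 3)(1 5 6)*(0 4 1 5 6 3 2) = (0 5 1 3 4)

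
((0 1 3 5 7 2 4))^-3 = (0 7 1 2 3 4 5)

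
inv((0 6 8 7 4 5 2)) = (0 2 5 4 7 8 6)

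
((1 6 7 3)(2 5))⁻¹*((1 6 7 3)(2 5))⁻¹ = (1 7)(3 6)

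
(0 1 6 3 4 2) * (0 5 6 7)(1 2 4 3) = (0 2 5 6 1 7)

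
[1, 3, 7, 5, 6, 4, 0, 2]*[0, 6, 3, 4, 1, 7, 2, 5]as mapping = [0→6, 1→4, 2→5, 3→7, 4→2, 5→1, 6→0, 7→3]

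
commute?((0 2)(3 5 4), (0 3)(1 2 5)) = no:(0 2)(3 5 4)*(0 3)(1 2 5) = (0 5 4)(1 2 3), (0 3)(1 2 5)*(0 2)(3 5 4) = (0 5 1)(2 4 3)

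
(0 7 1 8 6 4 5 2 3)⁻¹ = (0 3 2 5 4 6 8 1 7)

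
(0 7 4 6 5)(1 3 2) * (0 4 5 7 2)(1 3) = (0 2 3)(4 6 7 5)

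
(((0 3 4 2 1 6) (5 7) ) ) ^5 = (0 6 1 2 4 3) (5 7) 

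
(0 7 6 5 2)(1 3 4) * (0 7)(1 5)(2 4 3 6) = (1 6)(2 7)(4 5)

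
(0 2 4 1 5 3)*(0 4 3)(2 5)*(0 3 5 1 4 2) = (0 1)(2 5 3)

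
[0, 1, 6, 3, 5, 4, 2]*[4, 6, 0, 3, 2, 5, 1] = [4, 6, 1, 3, 5, 2, 0]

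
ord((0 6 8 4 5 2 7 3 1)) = 9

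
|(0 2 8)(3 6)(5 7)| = 6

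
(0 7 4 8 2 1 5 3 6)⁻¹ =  (0 6 3 5 1 2 8 4 7)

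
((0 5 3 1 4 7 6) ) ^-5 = (0 3 4 6 5 1 7) 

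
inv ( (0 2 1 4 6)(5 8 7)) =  (0 6 4 1 2)(5 7 8)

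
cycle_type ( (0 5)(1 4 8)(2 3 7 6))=2.3.4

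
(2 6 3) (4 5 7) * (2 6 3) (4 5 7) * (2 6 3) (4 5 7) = () 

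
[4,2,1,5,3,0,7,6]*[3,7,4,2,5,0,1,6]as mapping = [0→5,1→4,2→7,3→0,4→2,5→3,6→6,7→1]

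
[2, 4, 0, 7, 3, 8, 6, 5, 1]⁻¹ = [2, 8, 0, 4, 1, 7, 6, 3, 5]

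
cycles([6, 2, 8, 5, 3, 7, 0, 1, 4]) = (0 6)(1 2 8 4 3 5 7)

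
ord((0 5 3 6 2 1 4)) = 7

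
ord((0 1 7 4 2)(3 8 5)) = 15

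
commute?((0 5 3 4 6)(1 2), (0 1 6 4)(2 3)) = no:(0 5 3 4 6)(1 2) * (0 1 6 4)(2 3) = (0 5 2 6 1 3), (0 1 6 4)(2 3) * (0 5 3 4 6)(1 2) = (0 2 4 5 3 1)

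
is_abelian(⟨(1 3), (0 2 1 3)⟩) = no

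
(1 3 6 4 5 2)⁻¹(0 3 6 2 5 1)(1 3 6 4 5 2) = (0 6 4 1 2 3)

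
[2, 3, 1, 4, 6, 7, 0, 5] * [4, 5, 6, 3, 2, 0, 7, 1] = [6, 3, 5, 2, 7, 1, 4, 0] 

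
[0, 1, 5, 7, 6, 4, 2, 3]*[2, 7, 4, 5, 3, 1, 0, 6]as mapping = [0→2, 1→7, 2→1, 3→6, 4→0, 5→3, 6→4, 7→5]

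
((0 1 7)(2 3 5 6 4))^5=(0 7 1)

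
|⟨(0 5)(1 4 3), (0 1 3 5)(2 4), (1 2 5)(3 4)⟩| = 720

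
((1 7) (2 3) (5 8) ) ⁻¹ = (1 7) (2 3) (5 8) 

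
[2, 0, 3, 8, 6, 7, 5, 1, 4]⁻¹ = [1, 7, 0, 2, 8, 6, 4, 5, 3]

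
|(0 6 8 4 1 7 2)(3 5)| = 14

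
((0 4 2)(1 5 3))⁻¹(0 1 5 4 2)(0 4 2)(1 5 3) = (0 4 5 3 2)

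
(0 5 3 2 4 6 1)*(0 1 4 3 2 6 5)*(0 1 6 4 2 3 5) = (0 1 6 2 5 3 4) 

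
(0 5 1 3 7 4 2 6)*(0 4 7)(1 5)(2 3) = (0 1 2 6 4 3)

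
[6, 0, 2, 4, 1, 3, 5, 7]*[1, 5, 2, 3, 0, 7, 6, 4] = [6, 1, 2, 0, 5, 3, 7, 4]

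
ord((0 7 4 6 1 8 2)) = 7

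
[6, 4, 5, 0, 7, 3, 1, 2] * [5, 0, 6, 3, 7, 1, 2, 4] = [2, 7, 1, 5, 4, 3, 0, 6]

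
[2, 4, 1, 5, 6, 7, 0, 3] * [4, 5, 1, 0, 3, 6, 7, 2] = [1, 3, 5, 6, 7, 2, 4, 0]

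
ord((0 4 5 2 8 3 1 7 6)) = 9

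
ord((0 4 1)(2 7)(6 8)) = 6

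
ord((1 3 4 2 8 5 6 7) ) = 8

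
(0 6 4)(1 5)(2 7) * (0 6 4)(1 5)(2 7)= (0 4 6)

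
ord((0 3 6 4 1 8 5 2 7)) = 9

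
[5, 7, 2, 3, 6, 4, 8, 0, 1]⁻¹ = [7, 8, 2, 3, 5, 0, 4, 1, 6]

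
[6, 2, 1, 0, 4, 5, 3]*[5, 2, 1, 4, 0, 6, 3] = [3, 1, 2, 5, 0, 6, 4]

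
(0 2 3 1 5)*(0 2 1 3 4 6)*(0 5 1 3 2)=(0 3 2 4 6 5)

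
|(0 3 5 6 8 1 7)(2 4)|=14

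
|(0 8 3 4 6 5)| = 6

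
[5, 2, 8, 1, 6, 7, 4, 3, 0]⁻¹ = [8, 3, 1, 7, 6, 0, 4, 5, 2]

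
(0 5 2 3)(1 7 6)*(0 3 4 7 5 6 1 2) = (0 6 2 4 7 1 5)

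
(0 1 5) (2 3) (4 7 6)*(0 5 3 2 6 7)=(0 1 3 6 4) 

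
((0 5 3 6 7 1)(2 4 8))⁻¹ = (0 1 7 6 3 5)(2 8 4)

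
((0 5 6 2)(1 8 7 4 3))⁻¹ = (0 2 6 5)(1 3 4 7 8)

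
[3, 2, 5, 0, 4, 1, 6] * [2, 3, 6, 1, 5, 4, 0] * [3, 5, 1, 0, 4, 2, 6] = [5, 6, 4, 1, 2, 0, 3]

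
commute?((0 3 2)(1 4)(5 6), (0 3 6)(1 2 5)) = no:(0 3 2)(1 4)(5 6)*(0 3 6)(1 2 5) = (0 6 1 4 2 3 5), (0 3 6)(1 2 5)*(0 3 2)(1 4)(5 6) = (0 2 6 3 5 4 1)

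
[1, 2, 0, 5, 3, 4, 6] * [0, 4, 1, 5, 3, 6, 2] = [4, 1, 0, 6, 5, 3, 2]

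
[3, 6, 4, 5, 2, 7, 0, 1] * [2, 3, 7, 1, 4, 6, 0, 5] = [1, 0, 4, 6, 7, 5, 2, 3]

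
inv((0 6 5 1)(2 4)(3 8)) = (0 1 5 6)(2 4)(3 8)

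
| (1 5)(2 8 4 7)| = 4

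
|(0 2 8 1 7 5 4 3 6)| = 9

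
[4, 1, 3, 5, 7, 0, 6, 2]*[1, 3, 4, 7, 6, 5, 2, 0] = [6, 3, 7, 5, 0, 1, 2, 4]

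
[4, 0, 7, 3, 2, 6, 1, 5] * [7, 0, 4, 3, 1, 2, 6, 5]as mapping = [0→1, 1→7, 2→5, 3→3, 4→4, 5→6, 6→0, 7→2]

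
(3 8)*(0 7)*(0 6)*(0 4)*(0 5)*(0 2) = (0 7 6 4 5 2)(3 8)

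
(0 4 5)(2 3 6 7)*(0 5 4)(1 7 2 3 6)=(1 7 3)(2 6)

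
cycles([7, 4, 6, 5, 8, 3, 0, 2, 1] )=(0 7 2 6)(1 4 8)(3 5)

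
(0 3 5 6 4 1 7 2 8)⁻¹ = (0 8 2 7 1 4 6 5 3)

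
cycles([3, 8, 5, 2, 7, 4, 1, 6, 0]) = (0 3 2 5 4 7 6 1 8)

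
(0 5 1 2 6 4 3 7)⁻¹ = (0 7 3 4 6 2 1 5)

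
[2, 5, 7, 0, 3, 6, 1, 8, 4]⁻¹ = [3, 6, 0, 4, 8, 1, 5, 2, 7]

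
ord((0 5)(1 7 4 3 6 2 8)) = 14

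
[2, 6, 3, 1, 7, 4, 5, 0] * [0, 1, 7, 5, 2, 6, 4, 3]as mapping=[0→7, 1→4, 2→5, 3→1, 4→3, 5→2, 6→6, 7→0]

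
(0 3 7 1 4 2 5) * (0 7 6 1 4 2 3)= (1 2 5 7 4 3 6)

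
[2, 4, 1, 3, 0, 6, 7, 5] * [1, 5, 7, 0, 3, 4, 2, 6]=[7, 3, 5, 0, 1, 2, 6, 4]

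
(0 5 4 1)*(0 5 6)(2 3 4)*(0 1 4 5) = (0 6 1)(2 3 5)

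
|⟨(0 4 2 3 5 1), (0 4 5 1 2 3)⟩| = 18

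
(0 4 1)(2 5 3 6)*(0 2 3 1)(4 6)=(0 6 3 4)(1 2 5)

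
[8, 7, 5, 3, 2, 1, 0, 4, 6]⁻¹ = [6, 5, 4, 3, 7, 2, 8, 1, 0]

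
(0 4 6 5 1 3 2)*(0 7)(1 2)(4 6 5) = (0 6 4 5 2 7)(1 3)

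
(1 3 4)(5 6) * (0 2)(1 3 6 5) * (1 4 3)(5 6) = (0 2)(1 5 6 4)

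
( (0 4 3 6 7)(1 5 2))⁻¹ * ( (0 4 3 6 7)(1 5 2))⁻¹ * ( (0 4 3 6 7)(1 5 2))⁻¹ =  (0 3 7 4 6)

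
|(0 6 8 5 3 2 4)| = 7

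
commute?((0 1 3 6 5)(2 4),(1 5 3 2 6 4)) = no:(0 1 3 6 5)(2 4)*(1 5 3 2 6 4) = (0 5)(1 2)(3 4 6),(1 5 3 2 6 4)*(0 1 3 6 5)(2 4) = (0 1)(2 5 6)(3 4)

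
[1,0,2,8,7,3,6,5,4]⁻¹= [1,0,2,5,8,7,6,4,3]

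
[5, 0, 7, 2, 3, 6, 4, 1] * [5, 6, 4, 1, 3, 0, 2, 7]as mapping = [0→0, 1→5, 2→7, 3→4, 4→1, 5→2, 6→3, 7→6]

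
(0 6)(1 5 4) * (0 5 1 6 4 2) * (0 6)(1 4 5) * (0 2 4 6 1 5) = (1 6 5 4 2)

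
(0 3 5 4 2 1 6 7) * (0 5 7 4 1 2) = (0 3 7 5 1 6 4)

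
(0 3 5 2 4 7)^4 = (0 4 5)(2 3 7)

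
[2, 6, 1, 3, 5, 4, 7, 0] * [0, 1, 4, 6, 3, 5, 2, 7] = [4, 2, 1, 6, 5, 3, 7, 0]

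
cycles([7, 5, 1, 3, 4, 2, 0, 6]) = (0 7 6)(1 5 2)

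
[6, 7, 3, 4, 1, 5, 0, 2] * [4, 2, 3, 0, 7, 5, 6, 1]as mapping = [0→6, 1→1, 2→0, 3→7, 4→2, 5→5, 6→4, 7→3]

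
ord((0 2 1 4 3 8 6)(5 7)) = 14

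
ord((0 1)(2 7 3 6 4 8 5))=14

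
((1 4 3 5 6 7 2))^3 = (1 5 2 3 7 4 6)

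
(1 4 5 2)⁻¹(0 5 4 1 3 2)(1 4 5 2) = (0 2 5 4 3 1)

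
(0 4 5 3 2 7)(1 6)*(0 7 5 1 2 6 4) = (1 4)(2 5 3 6)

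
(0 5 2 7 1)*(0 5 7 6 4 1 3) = (0 7 3)(1 5 2 6 4)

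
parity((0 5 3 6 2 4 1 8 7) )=even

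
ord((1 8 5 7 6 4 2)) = 7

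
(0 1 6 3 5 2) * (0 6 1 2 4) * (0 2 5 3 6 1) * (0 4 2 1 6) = (0 5 2 6)(1 4)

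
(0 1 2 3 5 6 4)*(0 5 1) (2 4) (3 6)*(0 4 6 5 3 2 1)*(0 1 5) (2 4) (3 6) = (0 2) (1 3) (4 6 5) 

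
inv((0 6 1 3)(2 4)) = (0 3 1 6)(2 4)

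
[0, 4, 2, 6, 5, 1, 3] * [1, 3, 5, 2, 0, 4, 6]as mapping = [0→1, 1→0, 2→5, 3→6, 4→4, 5→3, 6→2]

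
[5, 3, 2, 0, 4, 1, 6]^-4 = [0, 1, 2, 3, 4, 5, 6]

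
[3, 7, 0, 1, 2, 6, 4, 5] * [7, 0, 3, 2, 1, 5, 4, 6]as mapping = [0→2, 1→6, 2→7, 3→0, 4→3, 5→4, 6→1, 7→5]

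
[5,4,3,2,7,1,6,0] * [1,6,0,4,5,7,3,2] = [7,5,4,0,2,6,3,1]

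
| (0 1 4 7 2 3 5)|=7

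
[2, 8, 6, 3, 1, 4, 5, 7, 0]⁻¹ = [8, 4, 0, 3, 5, 6, 2, 7, 1]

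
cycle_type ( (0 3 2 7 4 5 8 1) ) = 8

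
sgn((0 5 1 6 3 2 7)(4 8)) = -1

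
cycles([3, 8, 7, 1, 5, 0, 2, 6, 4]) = (0 3 1 8 4 5)(2 7 6)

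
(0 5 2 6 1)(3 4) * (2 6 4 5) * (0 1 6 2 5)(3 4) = (0 5 2 3)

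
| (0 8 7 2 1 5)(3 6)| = 6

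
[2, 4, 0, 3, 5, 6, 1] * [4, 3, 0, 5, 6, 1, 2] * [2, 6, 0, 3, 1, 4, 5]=[2, 5, 1, 4, 6, 0, 3]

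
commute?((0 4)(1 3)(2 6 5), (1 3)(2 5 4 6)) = no:(0 4)(1 3)(2 6 5) * (1 3)(2 5 4 6) = (0 6 4), (1 3)(2 5 4 6) * (0 4)(1 3)(2 6 5) = (0 4 5)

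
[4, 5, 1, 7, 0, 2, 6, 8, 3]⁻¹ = [4, 2, 5, 8, 0, 1, 6, 3, 7]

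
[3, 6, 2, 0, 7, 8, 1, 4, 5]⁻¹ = [3, 6, 2, 0, 7, 8, 1, 4, 5]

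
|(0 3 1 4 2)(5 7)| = 10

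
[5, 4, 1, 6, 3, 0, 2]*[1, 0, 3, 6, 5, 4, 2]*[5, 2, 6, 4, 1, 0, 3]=[1, 0, 5, 6, 3, 2, 4]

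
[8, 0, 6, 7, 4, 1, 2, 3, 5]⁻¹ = [1, 5, 6, 7, 4, 8, 2, 3, 0]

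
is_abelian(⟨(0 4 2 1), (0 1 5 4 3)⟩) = no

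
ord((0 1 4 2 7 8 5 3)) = 8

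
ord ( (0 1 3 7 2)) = 5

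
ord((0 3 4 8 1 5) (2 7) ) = 6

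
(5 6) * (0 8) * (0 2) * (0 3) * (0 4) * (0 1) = (0 8 2 3 4 1)(5 6)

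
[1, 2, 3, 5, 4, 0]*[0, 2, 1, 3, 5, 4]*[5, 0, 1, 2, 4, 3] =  [1, 0, 2, 4, 3, 5]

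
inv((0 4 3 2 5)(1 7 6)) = (0 5 2 3 4)(1 6 7)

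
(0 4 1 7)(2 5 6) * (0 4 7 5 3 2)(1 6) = (0 7 4 6)(1 5)(2 3)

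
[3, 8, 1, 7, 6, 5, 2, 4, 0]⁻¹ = [8, 2, 6, 0, 7, 5, 4, 3, 1]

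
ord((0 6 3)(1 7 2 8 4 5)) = 6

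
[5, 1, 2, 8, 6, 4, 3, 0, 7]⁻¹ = [7, 1, 2, 6, 5, 0, 4, 8, 3]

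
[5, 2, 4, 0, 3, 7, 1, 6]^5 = [2, 5, 7, 1, 6, 4, 0, 3]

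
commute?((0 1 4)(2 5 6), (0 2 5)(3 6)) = no:(0 1 4)(2 5 6)*(0 2 5)(3 6) = (0 1 4 2)(3 6 5), (0 2 5)(3 6)*(0 1 4)(2 5 6) = (0 5 1 4)(2 6 3)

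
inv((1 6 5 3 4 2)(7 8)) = (1 2 4 3 5 6)(7 8)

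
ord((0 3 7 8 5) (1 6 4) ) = 15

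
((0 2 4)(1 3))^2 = (0 4 2)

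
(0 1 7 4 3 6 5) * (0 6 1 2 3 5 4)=(0 2 3 1 7)(4 5 6)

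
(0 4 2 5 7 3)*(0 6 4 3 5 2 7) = (0 3 6 4 7 5)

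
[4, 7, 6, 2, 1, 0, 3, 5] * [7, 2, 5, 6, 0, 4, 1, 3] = [0, 3, 1, 5, 2, 7, 6, 4]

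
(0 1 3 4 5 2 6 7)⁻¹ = (0 7 6 2 5 4 3 1)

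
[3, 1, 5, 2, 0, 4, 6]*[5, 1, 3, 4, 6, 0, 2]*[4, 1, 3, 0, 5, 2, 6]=[5, 1, 4, 0, 2, 6, 3]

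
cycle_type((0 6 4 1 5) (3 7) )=2.5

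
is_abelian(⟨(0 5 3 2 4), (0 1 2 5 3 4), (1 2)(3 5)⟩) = no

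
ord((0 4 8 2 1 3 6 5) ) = 8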